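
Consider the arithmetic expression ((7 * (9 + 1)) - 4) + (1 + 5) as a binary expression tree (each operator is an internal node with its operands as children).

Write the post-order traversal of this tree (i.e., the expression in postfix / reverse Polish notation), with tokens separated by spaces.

7 9 1 + * 4 - 1 5 + +

Post-order on an expression tree gives postfix notation: for each operator, emit left operand, right operand, then the operator.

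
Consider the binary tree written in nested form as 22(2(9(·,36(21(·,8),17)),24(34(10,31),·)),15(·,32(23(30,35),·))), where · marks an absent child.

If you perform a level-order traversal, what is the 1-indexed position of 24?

5

Level-order visits nodes level by level from the root, left to right within each level.
Level 0: 22
Level 1: 2, 15
Level 2: 9, 24, 32
Level 3: 36, 34, 23
Level 4: 21, 17, 10, 31, 30, 35
Level 5: 8
Full level-order sequence: 22, 2, 15, 9, 24, 32, 36, 34, 23, 21, 17, 10, 31, 30, 35, 8.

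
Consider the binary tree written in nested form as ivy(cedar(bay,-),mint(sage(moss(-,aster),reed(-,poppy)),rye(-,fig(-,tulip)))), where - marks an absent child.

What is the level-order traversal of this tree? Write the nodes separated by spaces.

Level-order visits nodes level by level from the root, left to right within each level.
Level 0: ivy
Level 1: cedar, mint
Level 2: bay, sage, rye
Level 3: moss, reed, fig
Level 4: aster, poppy, tulip

ivy cedar mint bay sage rye moss reed fig aster poppy tulip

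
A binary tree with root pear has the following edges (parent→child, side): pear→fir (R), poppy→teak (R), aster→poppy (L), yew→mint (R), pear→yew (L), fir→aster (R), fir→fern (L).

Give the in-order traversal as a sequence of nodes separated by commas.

In-order visits the left subtree, then the node, then the right subtree.
At pear: go left to yew.
  At yew: no left child.
  Visit yew.
  At yew: go right to mint.
    mint is a leaf — visit mint.
Visit pear.
At pear: go right to fir.
  At fir: go left to fern.
    fern is a leaf — visit fern.
  Visit fir.
  At fir: go right to aster.
    At aster: go left to poppy.
      At poppy: no left child.
      Visit poppy.
      At poppy: go right to teak.
        teak is a leaf — visit teak.
    Visit aster.
    At aster: no right child.

yew, mint, pear, fern, fir, poppy, teak, aster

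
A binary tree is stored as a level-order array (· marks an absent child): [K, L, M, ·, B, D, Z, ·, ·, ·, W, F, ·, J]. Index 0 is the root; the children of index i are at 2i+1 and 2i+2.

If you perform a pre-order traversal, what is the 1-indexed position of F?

7

Pre-order visits the node, then its left subtree, then its right subtree.
Visit K.
At K: go left to L.
  Visit L.
  At L: no left child.
  At L: go right to B.
    Visit B.
    At B: no left child.
    At B: go right to W.
      W is a leaf — visit W.
At K: go right to M.
  Visit M.
  At M: go left to D.
    Visit D.
    At D: go left to F.
      F is a leaf — visit F.
    At D: no right child.
  At M: go right to Z.
    Visit Z.
    At Z: go left to J.
      J is a leaf — visit J.
    At Z: no right child.
Full pre-order sequence: K, L, B, W, M, D, F, Z, J.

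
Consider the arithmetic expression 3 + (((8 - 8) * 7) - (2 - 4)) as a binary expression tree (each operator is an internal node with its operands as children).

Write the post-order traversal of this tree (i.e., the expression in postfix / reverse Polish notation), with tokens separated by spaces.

Post-order on an expression tree gives postfix notation: for each operator, emit left operand, right operand, then the operator.

3 8 8 - 7 * 2 4 - - +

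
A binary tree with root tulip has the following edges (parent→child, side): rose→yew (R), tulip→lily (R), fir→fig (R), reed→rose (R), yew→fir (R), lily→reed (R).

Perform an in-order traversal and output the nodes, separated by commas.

In-order visits the left subtree, then the node, then the right subtree.
At tulip: no left child.
Visit tulip.
At tulip: go right to lily.
  At lily: no left child.
  Visit lily.
  At lily: go right to reed.
    At reed: no left child.
    Visit reed.
    At reed: go right to rose.
      At rose: no left child.
      Visit rose.
      At rose: go right to yew.
        At yew: no left child.
        Visit yew.
        At yew: go right to fir.
          At fir: no left child.
          Visit fir.
          At fir: go right to fig.
            fig is a leaf — visit fig.

tulip, lily, reed, rose, yew, fir, fig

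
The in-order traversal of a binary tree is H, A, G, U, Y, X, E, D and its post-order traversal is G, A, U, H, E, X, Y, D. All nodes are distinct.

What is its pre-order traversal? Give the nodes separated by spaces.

D Y H U A G X E

The last element of post-order is the root; it splits in-order into left and right subtrees.
Root D: left subtree has 7 nodes {H, A, G, U, Y, X, E}, right has 0 { }.
  Root Y: left subtree has 4 nodes {H, A, G, U}, right has 2 {X, E}.
    Root H: left subtree has 0 nodes { }, right has 3 {A, G, U}.
      Root U: left subtree has 2 nodes {A, G}, right has 0 { }.
        Root A: left subtree has 0 nodes { }, right has 1 {G}.
    Root X: left subtree has 0 nodes { }, right has 1 {E}.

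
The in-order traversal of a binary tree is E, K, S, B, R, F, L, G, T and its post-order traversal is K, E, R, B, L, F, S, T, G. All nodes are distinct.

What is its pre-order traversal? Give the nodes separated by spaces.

The last element of post-order is the root; it splits in-order into left and right subtrees.
Root G: left subtree has 7 nodes {E, K, S, B, R, F, L}, right has 1 {T}.
  Root S: left subtree has 2 nodes {E, K}, right has 4 {B, R, F, L}.
    Root E: left subtree has 0 nodes { }, right has 1 {K}.
    Root F: left subtree has 2 nodes {B, R}, right has 1 {L}.
      Root B: left subtree has 0 nodes { }, right has 1 {R}.

G S E K F B R L T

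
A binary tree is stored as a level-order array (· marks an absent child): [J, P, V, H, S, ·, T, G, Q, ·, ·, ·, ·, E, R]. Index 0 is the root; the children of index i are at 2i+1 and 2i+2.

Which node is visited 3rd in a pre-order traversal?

Pre-order visits the node, then its left subtree, then its right subtree.
Visit J.
At J: go left to P.
  Visit P.
  At P: go left to H.
    Visit H.
    At H: go left to G.
      G is a leaf — visit G.
    At H: go right to Q.
      Q is a leaf — visit Q.
  At P: go right to S.
    S is a leaf — visit S.
At J: go right to V.
  Visit V.
  At V: no left child.
  At V: go right to T.
    Visit T.
    At T: go left to E.
      E is a leaf — visit E.
    At T: go right to R.
      R is a leaf — visit R.
Full pre-order sequence: J, P, H, G, Q, S, V, T, E, R.

H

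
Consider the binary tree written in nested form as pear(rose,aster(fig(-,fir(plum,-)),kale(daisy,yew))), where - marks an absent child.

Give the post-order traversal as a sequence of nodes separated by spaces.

Post-order visits the left subtree, then the right subtree, then the node.
At pear: go left to rose.
  rose is a leaf — visit rose.
At pear: go right to aster.
  At aster: go left to fig.
    At fig: no left child.
    At fig: go right to fir.
      At fir: go left to plum.
        plum is a leaf — visit plum.
      At fir: no right child.
      Visit fir.
    Visit fig.
  At aster: go right to kale.
    At kale: go left to daisy.
      daisy is a leaf — visit daisy.
    At kale: go right to yew.
      yew is a leaf — visit yew.
    Visit kale.
  Visit aster.
Visit pear.

rose plum fir fig daisy yew kale aster pear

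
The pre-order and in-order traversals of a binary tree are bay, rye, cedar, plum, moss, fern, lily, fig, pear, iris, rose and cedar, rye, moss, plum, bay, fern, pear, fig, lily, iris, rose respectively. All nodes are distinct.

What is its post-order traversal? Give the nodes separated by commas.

The first element of pre-order is the root; it splits in-order into left and right subtrees.
Root bay: left subtree has 4 nodes {cedar, rye, moss, plum}, right has 6 {fern, pear, fig, lily, iris, rose}.
  Root rye: left subtree has 1 node {cedar}, right has 2 {moss, plum}.
    Root plum: left subtree has 1 node {moss}, right has 0 { }.
  Root fern: left subtree has 0 nodes { }, right has 5 {pear, fig, lily, iris, rose}.
    Root lily: left subtree has 2 nodes {pear, fig}, right has 2 {iris, rose}.
      Root fig: left subtree has 1 node {pear}, right has 0 { }.
      Root iris: left subtree has 0 nodes { }, right has 1 {rose}.

cedar, moss, plum, rye, pear, fig, rose, iris, lily, fern, bay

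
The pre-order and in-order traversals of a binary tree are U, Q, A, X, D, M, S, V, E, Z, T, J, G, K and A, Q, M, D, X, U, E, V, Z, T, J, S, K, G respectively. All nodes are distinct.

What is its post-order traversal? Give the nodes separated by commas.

A, M, D, X, Q, E, J, T, Z, V, K, G, S, U

The first element of pre-order is the root; it splits in-order into left and right subtrees.
Root U: left subtree has 5 nodes {A, Q, M, D, X}, right has 8 {E, V, Z, T, J, S, K, G}.
  Root Q: left subtree has 1 node {A}, right has 3 {M, D, X}.
    Root X: left subtree has 2 nodes {M, D}, right has 0 { }.
      Root D: left subtree has 1 node {M}, right has 0 { }.
  Root S: left subtree has 5 nodes {E, V, Z, T, J}, right has 2 {K, G}.
    Root V: left subtree has 1 node {E}, right has 3 {Z, T, J}.
      Root Z: left subtree has 0 nodes { }, right has 2 {T, J}.
        Root T: left subtree has 0 nodes { }, right has 1 {J}.
    Root G: left subtree has 1 node {K}, right has 0 { }.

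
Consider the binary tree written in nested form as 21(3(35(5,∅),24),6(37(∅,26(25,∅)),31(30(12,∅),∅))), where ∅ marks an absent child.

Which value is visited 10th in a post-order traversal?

31

Post-order visits the left subtree, then the right subtree, then the node.
At 21: go left to 3.
  At 3: go left to 35.
    At 35: go left to 5.
      5 is a leaf — visit 5.
    At 35: no right child.
    Visit 35.
  At 3: go right to 24.
    24 is a leaf — visit 24.
  Visit 3.
At 21: go right to 6.
  At 6: go left to 37.
    At 37: no left child.
    At 37: go right to 26.
      At 26: go left to 25.
        25 is a leaf — visit 25.
      At 26: no right child.
      Visit 26.
    Visit 37.
  At 6: go right to 31.
    At 31: go left to 30.
      At 30: go left to 12.
        12 is a leaf — visit 12.
      At 30: no right child.
      Visit 30.
    At 31: no right child.
    Visit 31.
  Visit 6.
Visit 21.
Full post-order sequence: 5, 35, 24, 3, 25, 26, 37, 12, 30, 31, 6, 21.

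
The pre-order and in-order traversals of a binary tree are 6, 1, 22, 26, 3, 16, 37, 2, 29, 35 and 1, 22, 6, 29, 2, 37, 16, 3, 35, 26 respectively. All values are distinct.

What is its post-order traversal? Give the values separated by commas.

The first element of pre-order is the root; it splits in-order into left and right subtrees.
Root 6: left subtree has 2 nodes {1, 22}, right has 7 {29, 2, 37, 16, 3, 35, 26}.
  Root 1: left subtree has 0 nodes { }, right has 1 {22}.
  Root 26: left subtree has 6 nodes {29, 2, 37, 16, 3, 35}, right has 0 { }.
    Root 3: left subtree has 4 nodes {29, 2, 37, 16}, right has 1 {35}.
      Root 16: left subtree has 3 nodes {29, 2, 37}, right has 0 { }.
        Root 37: left subtree has 2 nodes {29, 2}, right has 0 { }.
          Root 2: left subtree has 1 node {29}, right has 0 { }.

22, 1, 29, 2, 37, 16, 35, 3, 26, 6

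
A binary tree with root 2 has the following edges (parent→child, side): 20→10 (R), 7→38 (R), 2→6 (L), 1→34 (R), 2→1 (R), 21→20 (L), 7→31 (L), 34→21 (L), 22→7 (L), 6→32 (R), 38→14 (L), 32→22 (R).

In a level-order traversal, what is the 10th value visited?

Level-order visits nodes level by level from the root, left to right within each level.
Level 0: 2
Level 1: 6, 1
Level 2: 32, 34
Level 3: 22, 21
Level 4: 7, 20
Level 5: 31, 38, 10
Level 6: 14
Full level-order sequence: 2, 6, 1, 32, 34, 22, 21, 7, 20, 31, 38, 10, 14.

31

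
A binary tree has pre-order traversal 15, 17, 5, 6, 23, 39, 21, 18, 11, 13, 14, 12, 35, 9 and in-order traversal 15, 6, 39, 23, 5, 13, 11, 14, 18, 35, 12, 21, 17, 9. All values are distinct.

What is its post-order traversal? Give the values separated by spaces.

The first element of pre-order is the root; it splits in-order into left and right subtrees.
Root 15: left subtree has 0 nodes { }, right has 13 {6, 39, 23, 5, 13, 11, 14, 18, 35, 12, 21, 17, 9}.
  Root 17: left subtree has 11 nodes {6, 39, 23, 5, 13, 11, 14, 18, 35, 12, 21}, right has 1 {9}.
    Root 5: left subtree has 3 nodes {6, 39, 23}, right has 7 {13, 11, 14, 18, 35, 12, 21}.
      Root 6: left subtree has 0 nodes { }, right has 2 {39, 23}.
        Root 23: left subtree has 1 node {39}, right has 0 { }.
      Root 21: left subtree has 6 nodes {13, 11, 14, 18, 35, 12}, right has 0 { }.
        Root 18: left subtree has 3 nodes {13, 11, 14}, right has 2 {35, 12}.
          Root 11: left subtree has 1 node {13}, right has 1 {14}.
          Root 12: left subtree has 1 node {35}, right has 0 { }.

39 23 6 13 14 11 35 12 18 21 5 9 17 15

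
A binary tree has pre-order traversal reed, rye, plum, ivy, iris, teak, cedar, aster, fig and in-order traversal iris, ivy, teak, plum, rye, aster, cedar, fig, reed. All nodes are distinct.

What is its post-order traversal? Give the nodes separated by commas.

The first element of pre-order is the root; it splits in-order into left and right subtrees.
Root reed: left subtree has 8 nodes {iris, ivy, teak, plum, rye, aster, cedar, fig}, right has 0 { }.
  Root rye: left subtree has 4 nodes {iris, ivy, teak, plum}, right has 3 {aster, cedar, fig}.
    Root plum: left subtree has 3 nodes {iris, ivy, teak}, right has 0 { }.
      Root ivy: left subtree has 1 node {iris}, right has 1 {teak}.
    Root cedar: left subtree has 1 node {aster}, right has 1 {fig}.

iris, teak, ivy, plum, aster, fig, cedar, rye, reed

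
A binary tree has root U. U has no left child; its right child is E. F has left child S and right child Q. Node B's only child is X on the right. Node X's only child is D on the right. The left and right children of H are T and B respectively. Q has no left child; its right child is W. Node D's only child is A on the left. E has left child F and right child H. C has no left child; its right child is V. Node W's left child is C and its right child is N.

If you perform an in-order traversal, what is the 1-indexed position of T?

In-order visits the left subtree, then the node, then the right subtree.
At U: no left child.
Visit U.
At U: go right to E.
  At E: go left to F.
    At F: go left to S.
      S is a leaf — visit S.
    Visit F.
    At F: go right to Q.
      At Q: no left child.
      Visit Q.
      At Q: go right to W.
        At W: go left to C.
          At C: no left child.
          Visit C.
          At C: go right to V.
            V is a leaf — visit V.
        Visit W.
        At W: go right to N.
          N is a leaf — visit N.
  Visit E.
  At E: go right to H.
    At H: go left to T.
      T is a leaf — visit T.
    Visit H.
    At H: go right to B.
      At B: no left child.
      Visit B.
      At B: go right to X.
        At X: no left child.
        Visit X.
        At X: go right to D.
          At D: go left to A.
            A is a leaf — visit A.
          Visit D.
          At D: no right child.
Full in-order sequence: U, S, F, Q, C, V, W, N, E, T, H, B, X, A, D.

10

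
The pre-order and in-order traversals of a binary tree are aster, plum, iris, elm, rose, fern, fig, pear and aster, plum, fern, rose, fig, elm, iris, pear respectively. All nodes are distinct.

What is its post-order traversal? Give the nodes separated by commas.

fern, fig, rose, elm, pear, iris, plum, aster

The first element of pre-order is the root; it splits in-order into left and right subtrees.
Root aster: left subtree has 0 nodes { }, right has 7 {plum, fern, rose, fig, elm, iris, pear}.
  Root plum: left subtree has 0 nodes { }, right has 6 {fern, rose, fig, elm, iris, pear}.
    Root iris: left subtree has 4 nodes {fern, rose, fig, elm}, right has 1 {pear}.
      Root elm: left subtree has 3 nodes {fern, rose, fig}, right has 0 { }.
        Root rose: left subtree has 1 node {fern}, right has 1 {fig}.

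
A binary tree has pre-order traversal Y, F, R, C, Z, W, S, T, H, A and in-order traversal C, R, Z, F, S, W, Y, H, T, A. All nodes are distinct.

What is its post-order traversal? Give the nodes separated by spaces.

C Z R S W F H A T Y

The first element of pre-order is the root; it splits in-order into left and right subtrees.
Root Y: left subtree has 6 nodes {C, R, Z, F, S, W}, right has 3 {H, T, A}.
  Root F: left subtree has 3 nodes {C, R, Z}, right has 2 {S, W}.
    Root R: left subtree has 1 node {C}, right has 1 {Z}.
    Root W: left subtree has 1 node {S}, right has 0 { }.
  Root T: left subtree has 1 node {H}, right has 1 {A}.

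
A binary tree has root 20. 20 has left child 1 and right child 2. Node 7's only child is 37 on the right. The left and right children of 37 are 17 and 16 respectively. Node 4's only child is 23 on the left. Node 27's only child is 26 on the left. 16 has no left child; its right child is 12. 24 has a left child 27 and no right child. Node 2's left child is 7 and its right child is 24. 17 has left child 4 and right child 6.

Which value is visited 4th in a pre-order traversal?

Pre-order visits the node, then its left subtree, then its right subtree.
Visit 20.
At 20: go left to 1.
  1 is a leaf — visit 1.
At 20: go right to 2.
  Visit 2.
  At 2: go left to 7.
    Visit 7.
    At 7: no left child.
    At 7: go right to 37.
      Visit 37.
      At 37: go left to 17.
        Visit 17.
        At 17: go left to 4.
          Visit 4.
          At 4: go left to 23.
            23 is a leaf — visit 23.
          At 4: no right child.
        At 17: go right to 6.
          6 is a leaf — visit 6.
      At 37: go right to 16.
        Visit 16.
        At 16: no left child.
        At 16: go right to 12.
          12 is a leaf — visit 12.
  At 2: go right to 24.
    Visit 24.
    At 24: go left to 27.
      Visit 27.
      At 27: go left to 26.
        26 is a leaf — visit 26.
      At 27: no right child.
    At 24: no right child.
Full pre-order sequence: 20, 1, 2, 7, 37, 17, 4, 23, 6, 16, 12, 24, 27, 26.

7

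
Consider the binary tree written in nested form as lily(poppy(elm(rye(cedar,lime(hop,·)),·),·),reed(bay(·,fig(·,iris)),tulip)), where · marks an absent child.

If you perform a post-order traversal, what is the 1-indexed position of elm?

5

Post-order visits the left subtree, then the right subtree, then the node.
At lily: go left to poppy.
  At poppy: go left to elm.
    At elm: go left to rye.
      At rye: go left to cedar.
        cedar is a leaf — visit cedar.
      At rye: go right to lime.
        At lime: go left to hop.
          hop is a leaf — visit hop.
        At lime: no right child.
        Visit lime.
      Visit rye.
    At elm: no right child.
    Visit elm.
  At poppy: no right child.
  Visit poppy.
At lily: go right to reed.
  At reed: go left to bay.
    At bay: no left child.
    At bay: go right to fig.
      At fig: no left child.
      At fig: go right to iris.
        iris is a leaf — visit iris.
      Visit fig.
    Visit bay.
  At reed: go right to tulip.
    tulip is a leaf — visit tulip.
  Visit reed.
Visit lily.
Full post-order sequence: cedar, hop, lime, rye, elm, poppy, iris, fig, bay, tulip, reed, lily.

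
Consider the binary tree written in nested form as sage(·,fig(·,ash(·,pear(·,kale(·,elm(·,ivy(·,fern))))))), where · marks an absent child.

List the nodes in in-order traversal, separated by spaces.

sage fig ash pear kale elm ivy fern

In-order visits the left subtree, then the node, then the right subtree.
At sage: no left child.
Visit sage.
At sage: go right to fig.
  At fig: no left child.
  Visit fig.
  At fig: go right to ash.
    At ash: no left child.
    Visit ash.
    At ash: go right to pear.
      At pear: no left child.
      Visit pear.
      At pear: go right to kale.
        At kale: no left child.
        Visit kale.
        At kale: go right to elm.
          At elm: no left child.
          Visit elm.
          At elm: go right to ivy.
            At ivy: no left child.
            Visit ivy.
            At ivy: go right to fern.
              fern is a leaf — visit fern.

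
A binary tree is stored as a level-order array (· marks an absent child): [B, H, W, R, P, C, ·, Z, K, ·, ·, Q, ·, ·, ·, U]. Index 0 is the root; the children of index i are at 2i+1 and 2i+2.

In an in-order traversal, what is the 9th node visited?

In-order visits the left subtree, then the node, then the right subtree.
At B: go left to H.
  At H: go left to R.
    At R: go left to Z.
      At Z: go left to U.
        U is a leaf — visit U.
      Visit Z.
      At Z: no right child.
    Visit R.
    At R: go right to K.
      K is a leaf — visit K.
  Visit H.
  At H: go right to P.
    P is a leaf — visit P.
Visit B.
At B: go right to W.
  At W: go left to C.
    At C: go left to Q.
      Q is a leaf — visit Q.
    Visit C.
    At C: no right child.
  Visit W.
  At W: no right child.
Full in-order sequence: U, Z, R, K, H, P, B, Q, C, W.

C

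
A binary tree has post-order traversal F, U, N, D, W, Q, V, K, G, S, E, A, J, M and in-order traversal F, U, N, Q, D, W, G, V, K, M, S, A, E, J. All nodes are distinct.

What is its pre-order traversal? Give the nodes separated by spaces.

M G Q N U F W D K V J A S E

The last element of post-order is the root; it splits in-order into left and right subtrees.
Root M: left subtree has 9 nodes {F, U, N, Q, D, W, G, V, K}, right has 4 {S, A, E, J}.
  Root G: left subtree has 6 nodes {F, U, N, Q, D, W}, right has 2 {V, K}.
    Root Q: left subtree has 3 nodes {F, U, N}, right has 2 {D, W}.
      Root N: left subtree has 2 nodes {F, U}, right has 0 { }.
        Root U: left subtree has 1 node {F}, right has 0 { }.
      Root W: left subtree has 1 node {D}, right has 0 { }.
    Root K: left subtree has 1 node {V}, right has 0 { }.
  Root J: left subtree has 3 nodes {S, A, E}, right has 0 { }.
    Root A: left subtree has 1 node {S}, right has 1 {E}.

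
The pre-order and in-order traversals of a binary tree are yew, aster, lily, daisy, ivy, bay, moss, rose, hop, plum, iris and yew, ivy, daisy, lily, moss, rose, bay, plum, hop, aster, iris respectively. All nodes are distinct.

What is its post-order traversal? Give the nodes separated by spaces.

ivy daisy rose moss plum hop bay lily iris aster yew

The first element of pre-order is the root; it splits in-order into left and right subtrees.
Root yew: left subtree has 0 nodes { }, right has 10 {ivy, daisy, lily, moss, rose, bay, plum, hop, aster, iris}.
  Root aster: left subtree has 8 nodes {ivy, daisy, lily, moss, rose, bay, plum, hop}, right has 1 {iris}.
    Root lily: left subtree has 2 nodes {ivy, daisy}, right has 5 {moss, rose, bay, plum, hop}.
      Root daisy: left subtree has 1 node {ivy}, right has 0 { }.
      Root bay: left subtree has 2 nodes {moss, rose}, right has 2 {plum, hop}.
        Root moss: left subtree has 0 nodes { }, right has 1 {rose}.
        Root hop: left subtree has 1 node {plum}, right has 0 { }.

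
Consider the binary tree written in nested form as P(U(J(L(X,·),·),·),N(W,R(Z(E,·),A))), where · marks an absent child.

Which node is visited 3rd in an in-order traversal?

J

In-order visits the left subtree, then the node, then the right subtree.
At P: go left to U.
  At U: go left to J.
    At J: go left to L.
      At L: go left to X.
        X is a leaf — visit X.
      Visit L.
      At L: no right child.
    Visit J.
    At J: no right child.
  Visit U.
  At U: no right child.
Visit P.
At P: go right to N.
  At N: go left to W.
    W is a leaf — visit W.
  Visit N.
  At N: go right to R.
    At R: go left to Z.
      At Z: go left to E.
        E is a leaf — visit E.
      Visit Z.
      At Z: no right child.
    Visit R.
    At R: go right to A.
      A is a leaf — visit A.
Full in-order sequence: X, L, J, U, P, W, N, E, Z, R, A.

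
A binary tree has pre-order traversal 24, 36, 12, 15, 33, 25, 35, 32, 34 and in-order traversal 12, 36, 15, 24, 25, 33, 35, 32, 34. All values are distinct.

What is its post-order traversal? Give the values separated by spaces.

The first element of pre-order is the root; it splits in-order into left and right subtrees.
Root 24: left subtree has 3 nodes {12, 36, 15}, right has 5 {25, 33, 35, 32, 34}.
  Root 36: left subtree has 1 node {12}, right has 1 {15}.
  Root 33: left subtree has 1 node {25}, right has 3 {35, 32, 34}.
    Root 35: left subtree has 0 nodes { }, right has 2 {32, 34}.
      Root 32: left subtree has 0 nodes { }, right has 1 {34}.

12 15 36 25 34 32 35 33 24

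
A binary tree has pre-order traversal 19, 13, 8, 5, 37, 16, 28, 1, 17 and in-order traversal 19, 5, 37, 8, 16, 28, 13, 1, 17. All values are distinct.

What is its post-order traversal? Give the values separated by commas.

37, 5, 28, 16, 8, 17, 1, 13, 19

The first element of pre-order is the root; it splits in-order into left and right subtrees.
Root 19: left subtree has 0 nodes { }, right has 8 {5, 37, 8, 16, 28, 13, 1, 17}.
  Root 13: left subtree has 5 nodes {5, 37, 8, 16, 28}, right has 2 {1, 17}.
    Root 8: left subtree has 2 nodes {5, 37}, right has 2 {16, 28}.
      Root 5: left subtree has 0 nodes { }, right has 1 {37}.
      Root 16: left subtree has 0 nodes { }, right has 1 {28}.
    Root 1: left subtree has 0 nodes { }, right has 1 {17}.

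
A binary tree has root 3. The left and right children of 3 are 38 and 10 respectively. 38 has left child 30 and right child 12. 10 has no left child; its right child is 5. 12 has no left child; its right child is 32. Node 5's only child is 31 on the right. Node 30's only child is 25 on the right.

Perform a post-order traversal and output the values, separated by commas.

25, 30, 32, 12, 38, 31, 5, 10, 3

Post-order visits the left subtree, then the right subtree, then the node.
At 3: go left to 38.
  At 38: go left to 30.
    At 30: no left child.
    At 30: go right to 25.
      25 is a leaf — visit 25.
    Visit 30.
  At 38: go right to 12.
    At 12: no left child.
    At 12: go right to 32.
      32 is a leaf — visit 32.
    Visit 12.
  Visit 38.
At 3: go right to 10.
  At 10: no left child.
  At 10: go right to 5.
    At 5: no left child.
    At 5: go right to 31.
      31 is a leaf — visit 31.
    Visit 5.
  Visit 10.
Visit 3.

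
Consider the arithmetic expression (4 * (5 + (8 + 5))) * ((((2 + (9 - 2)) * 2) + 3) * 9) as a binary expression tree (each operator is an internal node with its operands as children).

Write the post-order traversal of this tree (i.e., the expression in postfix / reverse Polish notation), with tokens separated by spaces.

4 5 8 5 + + * 2 9 2 - + 2 * 3 + 9 * *

Post-order on an expression tree gives postfix notation: for each operator, emit left operand, right operand, then the operator.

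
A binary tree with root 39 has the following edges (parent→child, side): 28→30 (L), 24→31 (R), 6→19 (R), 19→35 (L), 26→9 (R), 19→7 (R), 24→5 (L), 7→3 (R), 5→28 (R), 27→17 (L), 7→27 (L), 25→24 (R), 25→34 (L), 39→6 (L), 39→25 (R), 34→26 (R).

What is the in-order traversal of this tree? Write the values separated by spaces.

6 35 19 17 27 7 3 39 34 26 9 25 5 30 28 24 31

In-order visits the left subtree, then the node, then the right subtree.
At 39: go left to 6.
  At 6: no left child.
  Visit 6.
  At 6: go right to 19.
    At 19: go left to 35.
      35 is a leaf — visit 35.
    Visit 19.
    At 19: go right to 7.
      At 7: go left to 27.
        At 27: go left to 17.
          17 is a leaf — visit 17.
        Visit 27.
        At 27: no right child.
      Visit 7.
      At 7: go right to 3.
        3 is a leaf — visit 3.
Visit 39.
At 39: go right to 25.
  At 25: go left to 34.
    At 34: no left child.
    Visit 34.
    At 34: go right to 26.
      At 26: no left child.
      Visit 26.
      At 26: go right to 9.
        9 is a leaf — visit 9.
  Visit 25.
  At 25: go right to 24.
    At 24: go left to 5.
      At 5: no left child.
      Visit 5.
      At 5: go right to 28.
        At 28: go left to 30.
          30 is a leaf — visit 30.
        Visit 28.
        At 28: no right child.
    Visit 24.
    At 24: go right to 31.
      31 is a leaf — visit 31.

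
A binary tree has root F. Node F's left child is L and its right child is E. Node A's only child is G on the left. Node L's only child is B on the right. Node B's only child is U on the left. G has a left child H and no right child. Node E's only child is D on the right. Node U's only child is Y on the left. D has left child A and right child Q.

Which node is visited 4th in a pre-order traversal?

Pre-order visits the node, then its left subtree, then its right subtree.
Visit F.
At F: go left to L.
  Visit L.
  At L: no left child.
  At L: go right to B.
    Visit B.
    At B: go left to U.
      Visit U.
      At U: go left to Y.
        Y is a leaf — visit Y.
      At U: no right child.
    At B: no right child.
At F: go right to E.
  Visit E.
  At E: no left child.
  At E: go right to D.
    Visit D.
    At D: go left to A.
      Visit A.
      At A: go left to G.
        Visit G.
        At G: go left to H.
          H is a leaf — visit H.
        At G: no right child.
      At A: no right child.
    At D: go right to Q.
      Q is a leaf — visit Q.
Full pre-order sequence: F, L, B, U, Y, E, D, A, G, H, Q.

U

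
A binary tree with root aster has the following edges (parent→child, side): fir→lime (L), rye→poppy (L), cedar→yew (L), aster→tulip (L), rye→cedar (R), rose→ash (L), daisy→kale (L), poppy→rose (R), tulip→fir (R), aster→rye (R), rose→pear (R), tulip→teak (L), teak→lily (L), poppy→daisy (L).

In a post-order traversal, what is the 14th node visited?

Post-order visits the left subtree, then the right subtree, then the node.
At aster: go left to tulip.
  At tulip: go left to teak.
    At teak: go left to lily.
      lily is a leaf — visit lily.
    At teak: no right child.
    Visit teak.
  At tulip: go right to fir.
    At fir: go left to lime.
      lime is a leaf — visit lime.
    At fir: no right child.
    Visit fir.
  Visit tulip.
At aster: go right to rye.
  At rye: go left to poppy.
    At poppy: go left to daisy.
      At daisy: go left to kale.
        kale is a leaf — visit kale.
      At daisy: no right child.
      Visit daisy.
    At poppy: go right to rose.
      At rose: go left to ash.
        ash is a leaf — visit ash.
      At rose: go right to pear.
        pear is a leaf — visit pear.
      Visit rose.
    Visit poppy.
  At rye: go right to cedar.
    At cedar: go left to yew.
      yew is a leaf — visit yew.
    At cedar: no right child.
    Visit cedar.
  Visit rye.
Visit aster.
Full post-order sequence: lily, teak, lime, fir, tulip, kale, daisy, ash, pear, rose, poppy, yew, cedar, rye, aster.

rye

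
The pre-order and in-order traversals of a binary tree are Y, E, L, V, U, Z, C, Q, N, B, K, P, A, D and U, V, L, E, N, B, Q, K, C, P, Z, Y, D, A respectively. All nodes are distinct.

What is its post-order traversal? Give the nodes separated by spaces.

U V L B N K Q P C Z E D A Y

The first element of pre-order is the root; it splits in-order into left and right subtrees.
Root Y: left subtree has 11 nodes {U, V, L, E, N, B, Q, K, C, P, Z}, right has 2 {D, A}.
  Root E: left subtree has 3 nodes {U, V, L}, right has 7 {N, B, Q, K, C, P, Z}.
    Root L: left subtree has 2 nodes {U, V}, right has 0 { }.
      Root V: left subtree has 1 node {U}, right has 0 { }.
    Root Z: left subtree has 6 nodes {N, B, Q, K, C, P}, right has 0 { }.
      Root C: left subtree has 4 nodes {N, B, Q, K}, right has 1 {P}.
        Root Q: left subtree has 2 nodes {N, B}, right has 1 {K}.
          Root N: left subtree has 0 nodes { }, right has 1 {B}.
  Root A: left subtree has 1 node {D}, right has 0 { }.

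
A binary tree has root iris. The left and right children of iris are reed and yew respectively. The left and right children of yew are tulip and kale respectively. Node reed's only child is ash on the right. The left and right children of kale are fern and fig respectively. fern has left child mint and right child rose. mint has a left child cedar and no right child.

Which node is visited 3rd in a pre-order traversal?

ash

Pre-order visits the node, then its left subtree, then its right subtree.
Visit iris.
At iris: go left to reed.
  Visit reed.
  At reed: no left child.
  At reed: go right to ash.
    ash is a leaf — visit ash.
At iris: go right to yew.
  Visit yew.
  At yew: go left to tulip.
    tulip is a leaf — visit tulip.
  At yew: go right to kale.
    Visit kale.
    At kale: go left to fern.
      Visit fern.
      At fern: go left to mint.
        Visit mint.
        At mint: go left to cedar.
          cedar is a leaf — visit cedar.
        At mint: no right child.
      At fern: go right to rose.
        rose is a leaf — visit rose.
    At kale: go right to fig.
      fig is a leaf — visit fig.
Full pre-order sequence: iris, reed, ash, yew, tulip, kale, fern, mint, cedar, rose, fig.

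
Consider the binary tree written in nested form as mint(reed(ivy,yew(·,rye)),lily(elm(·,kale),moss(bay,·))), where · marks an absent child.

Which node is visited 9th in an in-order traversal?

In-order visits the left subtree, then the node, then the right subtree.
At mint: go left to reed.
  At reed: go left to ivy.
    ivy is a leaf — visit ivy.
  Visit reed.
  At reed: go right to yew.
    At yew: no left child.
    Visit yew.
    At yew: go right to rye.
      rye is a leaf — visit rye.
Visit mint.
At mint: go right to lily.
  At lily: go left to elm.
    At elm: no left child.
    Visit elm.
    At elm: go right to kale.
      kale is a leaf — visit kale.
  Visit lily.
  At lily: go right to moss.
    At moss: go left to bay.
      bay is a leaf — visit bay.
    Visit moss.
    At moss: no right child.
Full in-order sequence: ivy, reed, yew, rye, mint, elm, kale, lily, bay, moss.

bay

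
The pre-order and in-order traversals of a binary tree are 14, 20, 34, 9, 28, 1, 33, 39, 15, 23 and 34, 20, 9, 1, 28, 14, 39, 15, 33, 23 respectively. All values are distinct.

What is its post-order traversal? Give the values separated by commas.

34, 1, 28, 9, 20, 15, 39, 23, 33, 14

The first element of pre-order is the root; it splits in-order into left and right subtrees.
Root 14: left subtree has 5 nodes {34, 20, 9, 1, 28}, right has 4 {39, 15, 33, 23}.
  Root 20: left subtree has 1 node {34}, right has 3 {9, 1, 28}.
    Root 9: left subtree has 0 nodes { }, right has 2 {1, 28}.
      Root 28: left subtree has 1 node {1}, right has 0 { }.
  Root 33: left subtree has 2 nodes {39, 15}, right has 1 {23}.
    Root 39: left subtree has 0 nodes { }, right has 1 {15}.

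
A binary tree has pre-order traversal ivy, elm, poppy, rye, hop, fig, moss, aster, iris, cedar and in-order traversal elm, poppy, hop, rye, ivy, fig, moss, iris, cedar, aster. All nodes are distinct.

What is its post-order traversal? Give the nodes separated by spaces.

hop rye poppy elm cedar iris aster moss fig ivy

The first element of pre-order is the root; it splits in-order into left and right subtrees.
Root ivy: left subtree has 4 nodes {elm, poppy, hop, rye}, right has 5 {fig, moss, iris, cedar, aster}.
  Root elm: left subtree has 0 nodes { }, right has 3 {poppy, hop, rye}.
    Root poppy: left subtree has 0 nodes { }, right has 2 {hop, rye}.
      Root rye: left subtree has 1 node {hop}, right has 0 { }.
  Root fig: left subtree has 0 nodes { }, right has 4 {moss, iris, cedar, aster}.
    Root moss: left subtree has 0 nodes { }, right has 3 {iris, cedar, aster}.
      Root aster: left subtree has 2 nodes {iris, cedar}, right has 0 { }.
        Root iris: left subtree has 0 nodes { }, right has 1 {cedar}.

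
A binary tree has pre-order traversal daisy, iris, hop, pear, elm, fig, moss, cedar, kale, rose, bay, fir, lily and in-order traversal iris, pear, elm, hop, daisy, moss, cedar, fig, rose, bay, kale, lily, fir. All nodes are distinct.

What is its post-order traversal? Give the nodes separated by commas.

elm, pear, hop, iris, cedar, moss, bay, rose, lily, fir, kale, fig, daisy

The first element of pre-order is the root; it splits in-order into left and right subtrees.
Root daisy: left subtree has 4 nodes {iris, pear, elm, hop}, right has 8 {moss, cedar, fig, rose, bay, kale, lily, fir}.
  Root iris: left subtree has 0 nodes { }, right has 3 {pear, elm, hop}.
    Root hop: left subtree has 2 nodes {pear, elm}, right has 0 { }.
      Root pear: left subtree has 0 nodes { }, right has 1 {elm}.
  Root fig: left subtree has 2 nodes {moss, cedar}, right has 5 {rose, bay, kale, lily, fir}.
    Root moss: left subtree has 0 nodes { }, right has 1 {cedar}.
    Root kale: left subtree has 2 nodes {rose, bay}, right has 2 {lily, fir}.
      Root rose: left subtree has 0 nodes { }, right has 1 {bay}.
      Root fir: left subtree has 1 node {lily}, right has 0 { }.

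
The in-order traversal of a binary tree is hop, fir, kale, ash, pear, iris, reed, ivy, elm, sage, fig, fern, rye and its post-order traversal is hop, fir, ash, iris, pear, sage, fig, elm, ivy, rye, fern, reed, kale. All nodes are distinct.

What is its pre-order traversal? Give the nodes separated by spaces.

kale fir hop reed pear ash iris fern ivy elm fig sage rye

The last element of post-order is the root; it splits in-order into left and right subtrees.
Root kale: left subtree has 2 nodes {hop, fir}, right has 10 {ash, pear, iris, reed, ivy, elm, sage, fig, fern, rye}.
  Root fir: left subtree has 1 node {hop}, right has 0 { }.
  Root reed: left subtree has 3 nodes {ash, pear, iris}, right has 6 {ivy, elm, sage, fig, fern, rye}.
    Root pear: left subtree has 1 node {ash}, right has 1 {iris}.
    Root fern: left subtree has 4 nodes {ivy, elm, sage, fig}, right has 1 {rye}.
      Root ivy: left subtree has 0 nodes { }, right has 3 {elm, sage, fig}.
        Root elm: left subtree has 0 nodes { }, right has 2 {sage, fig}.
          Root fig: left subtree has 1 node {sage}, right has 0 { }.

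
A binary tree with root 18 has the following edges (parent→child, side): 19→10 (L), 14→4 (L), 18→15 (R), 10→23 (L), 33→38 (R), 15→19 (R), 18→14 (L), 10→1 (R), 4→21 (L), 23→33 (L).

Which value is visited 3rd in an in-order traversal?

14

In-order visits the left subtree, then the node, then the right subtree.
At 18: go left to 14.
  At 14: go left to 4.
    At 4: go left to 21.
      21 is a leaf — visit 21.
    Visit 4.
    At 4: no right child.
  Visit 14.
  At 14: no right child.
Visit 18.
At 18: go right to 15.
  At 15: no left child.
  Visit 15.
  At 15: go right to 19.
    At 19: go left to 10.
      At 10: go left to 23.
        At 23: go left to 33.
          At 33: no left child.
          Visit 33.
          At 33: go right to 38.
            38 is a leaf — visit 38.
        Visit 23.
        At 23: no right child.
      Visit 10.
      At 10: go right to 1.
        1 is a leaf — visit 1.
    Visit 19.
    At 19: no right child.
Full in-order sequence: 21, 4, 14, 18, 15, 33, 38, 23, 10, 1, 19.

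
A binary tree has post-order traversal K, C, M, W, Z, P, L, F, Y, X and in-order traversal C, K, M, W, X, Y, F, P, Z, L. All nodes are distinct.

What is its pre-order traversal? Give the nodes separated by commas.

X, W, M, C, K, Y, F, L, P, Z

The last element of post-order is the root; it splits in-order into left and right subtrees.
Root X: left subtree has 4 nodes {C, K, M, W}, right has 5 {Y, F, P, Z, L}.
  Root W: left subtree has 3 nodes {C, K, M}, right has 0 { }.
    Root M: left subtree has 2 nodes {C, K}, right has 0 { }.
      Root C: left subtree has 0 nodes { }, right has 1 {K}.
  Root Y: left subtree has 0 nodes { }, right has 4 {F, P, Z, L}.
    Root F: left subtree has 0 nodes { }, right has 3 {P, Z, L}.
      Root L: left subtree has 2 nodes {P, Z}, right has 0 { }.
        Root P: left subtree has 0 nodes { }, right has 1 {Z}.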